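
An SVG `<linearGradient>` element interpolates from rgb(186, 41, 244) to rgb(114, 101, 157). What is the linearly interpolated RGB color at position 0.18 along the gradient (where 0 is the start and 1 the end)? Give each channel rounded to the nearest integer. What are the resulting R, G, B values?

R = 186 + 0.18 × (114 − 186) = 186 + 0.18 × -72 = 173.04 → 173
G = 41 + 0.18 × (101 − 41) = 41 + 0.18 × 60 = 51.8 → 52
B = 244 + 0.18 × (157 − 244) = 244 + 0.18 × -87 = 228.34 → 228

(173, 52, 228)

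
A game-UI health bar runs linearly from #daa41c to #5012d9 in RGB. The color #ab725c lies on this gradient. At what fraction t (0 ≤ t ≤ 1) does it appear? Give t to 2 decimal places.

0.34

Invert the lerp on the B channel (largest span, 189): t = (92 − 28) / (217 − 28) = 64/189 = 0.33862.
Check on R: (171 − 218)/(80 − 218) = 0.3406 ✓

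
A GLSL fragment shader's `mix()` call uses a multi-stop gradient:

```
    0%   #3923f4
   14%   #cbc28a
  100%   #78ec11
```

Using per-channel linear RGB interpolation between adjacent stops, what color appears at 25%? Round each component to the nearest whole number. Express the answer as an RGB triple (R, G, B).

25% lies between the 14% and 100% stops, so the local fraction is t = (25 − 14)/(100 − 14) = 11/86 ≈ 0.1279.
#cbc28a → (203, 194, 138); #78ec11 → (120, 236, 17).
R = 203 + 0.1279 × (120 − 203) = 192.384 → 192
G = 194 + 0.1279 × (236 − 194) = 199.372 → 199
B = 138 + 0.1279 × (17 − 138) = 122.524 → 123

(192, 199, 123)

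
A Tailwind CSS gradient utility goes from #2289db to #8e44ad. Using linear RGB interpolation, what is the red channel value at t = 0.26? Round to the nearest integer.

R₁ = 34 (from #2289db), R₂ = 142 (from #8e44ad).
R = 34 + 0.26 × (142 − 34) = 62.08 → 62

62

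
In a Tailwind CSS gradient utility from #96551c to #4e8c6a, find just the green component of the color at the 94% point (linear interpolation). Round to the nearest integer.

137

G₁ = 85 (from #96551c), G₂ = 140 (from #4e8c6a).
G = 85 + 0.94 × (140 − 85) = 136.7 → 137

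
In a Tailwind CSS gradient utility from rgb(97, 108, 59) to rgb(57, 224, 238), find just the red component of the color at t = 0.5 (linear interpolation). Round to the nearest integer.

77

R = 97 + 0.5 × (57 − 97) = 77 → 77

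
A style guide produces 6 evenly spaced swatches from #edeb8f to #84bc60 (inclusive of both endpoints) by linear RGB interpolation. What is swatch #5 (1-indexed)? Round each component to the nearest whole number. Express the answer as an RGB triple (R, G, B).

With 6 swatches and endpoints inclusive, swatch 5 sits at t = (5 − 1)/(6 − 1) = 4/5 ≈ 0.8.
#edeb8f → (237, 235, 143); #84bc60 → (132, 188, 96).
R = 237 + 0.8 × (132 − 237) = 153 → 153
G = 235 + 0.8 × (188 − 235) = 197.4 → 197
B = 143 + 0.8 × (96 − 143) = 105.4 → 105

(153, 197, 105)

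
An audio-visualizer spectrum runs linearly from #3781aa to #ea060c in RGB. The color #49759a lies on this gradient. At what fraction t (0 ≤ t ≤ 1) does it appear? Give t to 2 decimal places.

0.10

Invert the lerp on the R channel (largest span, 179): t = (73 − 55) / (234 − 55) = 18/179 = 0.10056.
Check on G: (117 − 129)/(6 − 129) = 0.09756 ✓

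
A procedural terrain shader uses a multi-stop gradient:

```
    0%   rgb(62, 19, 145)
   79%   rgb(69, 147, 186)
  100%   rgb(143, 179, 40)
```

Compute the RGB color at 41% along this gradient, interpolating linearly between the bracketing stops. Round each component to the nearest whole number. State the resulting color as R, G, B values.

41% lies between the 0% and 79% stops, so the local fraction is t = (41 − 0)/(79 − 0) = 41/79 ≈ 0.519.
R = 62 + 0.519 × (69 − 62) = 65.633 → 66
G = 19 + 0.519 × (147 − 19) = 85.432 → 85
B = 145 + 0.519 × (186 − 145) = 166.279 → 166

(66, 85, 166)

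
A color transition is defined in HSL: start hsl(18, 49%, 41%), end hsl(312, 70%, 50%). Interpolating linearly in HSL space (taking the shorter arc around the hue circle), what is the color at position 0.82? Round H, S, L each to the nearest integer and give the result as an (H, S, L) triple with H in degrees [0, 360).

(324, 66, 48)

Hue: 312 − 18 = 294°, but |294| > 180 so the shorter arc goes the other way: Δh = 294 − 360 = -66°.
H = 18 + 0.82 × (-66) = -36.12 → -36 → -36 mod 360 = 324°
S = 49 + 0.82 × (70 − 49) = 66.22 → 66%
L = 41 + 0.82 × (50 − 41) = 48.38 → 48%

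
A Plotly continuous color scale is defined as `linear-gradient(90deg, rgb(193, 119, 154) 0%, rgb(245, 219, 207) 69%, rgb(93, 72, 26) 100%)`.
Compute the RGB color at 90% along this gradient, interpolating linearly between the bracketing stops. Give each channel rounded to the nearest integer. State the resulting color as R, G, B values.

90% lies between the 69% and 100% stops, so the local fraction is t = (90 − 69)/(100 − 69) = 21/31 ≈ 0.6774.
R = 245 + 0.6774 × (93 − 245) = 142.035 → 142
G = 219 + 0.6774 × (72 − 219) = 119.422 → 119
B = 207 + 0.6774 × (26 − 207) = 84.391 → 84

(142, 119, 84)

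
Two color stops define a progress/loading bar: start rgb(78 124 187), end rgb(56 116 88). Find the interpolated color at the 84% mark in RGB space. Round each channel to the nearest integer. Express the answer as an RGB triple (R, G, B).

(60, 117, 104)

84% corresponds to t = 0.84.
R = 78 + 0.84 × (56 − 78) = 78 + 0.84 × -22 = 59.52 → 60
G = 124 + 0.84 × (116 − 124) = 124 + 0.84 × -8 = 117.28 → 117
B = 187 + 0.84 × (88 − 187) = 187 + 0.84 × -99 = 103.84 → 104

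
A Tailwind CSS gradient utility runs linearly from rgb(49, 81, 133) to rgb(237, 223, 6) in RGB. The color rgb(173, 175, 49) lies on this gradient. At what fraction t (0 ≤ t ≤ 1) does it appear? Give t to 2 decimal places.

0.66

Invert the lerp on the R channel (largest span, 188): t = (173 − 49) / (237 − 49) = 124/188 = 0.65957.
Check on G: (175 − 81)/(223 − 81) = 0.662 ✓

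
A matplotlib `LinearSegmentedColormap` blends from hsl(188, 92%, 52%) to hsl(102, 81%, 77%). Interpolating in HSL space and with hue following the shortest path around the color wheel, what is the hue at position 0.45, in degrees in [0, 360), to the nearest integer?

149

Hue arc: Δh = 102 − 188 = -86° (|Δh| ≤ 180, already the shorter path).
H = 188 + 0.45 × (-86) = 149.3 → 149°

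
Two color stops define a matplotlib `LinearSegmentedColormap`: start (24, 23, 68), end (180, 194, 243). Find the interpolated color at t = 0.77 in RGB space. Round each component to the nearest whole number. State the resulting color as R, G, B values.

(144, 155, 203)

R = 24 + 0.77 × (180 − 24) = 24 + 0.77 × 156 = 144.12 → 144
G = 23 + 0.77 × (194 − 23) = 23 + 0.77 × 171 = 154.67 → 155
B = 68 + 0.77 × (243 − 68) = 68 + 0.77 × 175 = 202.75 → 203
So the blended color is (144, 155, 203), about #909bcb.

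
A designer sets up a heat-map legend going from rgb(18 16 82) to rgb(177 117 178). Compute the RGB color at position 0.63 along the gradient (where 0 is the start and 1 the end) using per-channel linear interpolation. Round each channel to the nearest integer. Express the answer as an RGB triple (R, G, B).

(118, 80, 142)

R = 18 + 0.63 × (177 − 18) = 18 + 0.63 × 159 = 118.17 → 118
G = 16 + 0.63 × (117 − 16) = 16 + 0.63 × 101 = 79.63 → 80
B = 82 + 0.63 × (178 − 82) = 82 + 0.63 × 96 = 142.48 → 142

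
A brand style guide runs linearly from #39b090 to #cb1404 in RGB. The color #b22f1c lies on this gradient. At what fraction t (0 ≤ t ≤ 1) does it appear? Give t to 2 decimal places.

0.83

Invert the lerp on the G channel (largest span, 156): t = (47 − 176) / (20 − 176) = -129/-156 = 0.82692.
Check on R: (178 − 57)/(203 − 57) = 0.8288 ✓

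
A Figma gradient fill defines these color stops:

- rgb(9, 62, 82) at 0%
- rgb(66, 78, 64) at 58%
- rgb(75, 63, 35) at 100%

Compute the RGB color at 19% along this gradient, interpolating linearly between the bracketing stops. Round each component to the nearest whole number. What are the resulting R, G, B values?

(28, 67, 76)

19% lies between the 0% and 58% stops, so the local fraction is t = (19 − 0)/(58 − 0) = 19/58 ≈ 0.3276.
R = 9 + 0.3276 × (66 − 9) = 27.673 → 28
G = 62 + 0.3276 × (78 − 62) = 67.242 → 67
B = 82 + 0.3276 × (64 − 82) = 76.103 → 76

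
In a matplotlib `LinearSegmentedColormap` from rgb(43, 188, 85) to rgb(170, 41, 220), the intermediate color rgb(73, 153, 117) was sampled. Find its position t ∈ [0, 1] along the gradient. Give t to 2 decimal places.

Invert the lerp on the G channel (largest span, 147): t = (153 − 188) / (41 − 188) = -35/-147 = 0.2381.
Check on R: (73 − 43)/(170 − 43) = 0.2362 ✓

0.24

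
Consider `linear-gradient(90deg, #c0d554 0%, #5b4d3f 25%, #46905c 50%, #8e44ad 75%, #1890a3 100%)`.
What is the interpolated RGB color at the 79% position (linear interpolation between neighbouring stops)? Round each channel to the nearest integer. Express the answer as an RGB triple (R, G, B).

(123, 80, 171)

79% lies between the 75% and 100% stops, so the local fraction is t = (79 − 75)/(100 − 75) = 4/25 ≈ 0.16.
#8e44ad → (142, 68, 173); #1890a3 → (24, 144, 163).
R = 142 + 0.16 × (24 − 142) = 123.12 → 123
G = 68 + 0.16 × (144 − 68) = 80.16 → 80
B = 173 + 0.16 × (163 − 173) = 171.4 → 171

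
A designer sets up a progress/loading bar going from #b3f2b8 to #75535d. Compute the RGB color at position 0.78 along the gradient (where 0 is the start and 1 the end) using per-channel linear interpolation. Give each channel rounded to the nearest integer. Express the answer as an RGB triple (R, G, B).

(131, 118, 113)

#b3f2b8 → (179, 242, 184); #75535d → (117, 83, 93).
R = 179 + 0.78 × (117 − 179) = 179 + 0.78 × -62 = 130.64 → 131
G = 242 + 0.78 × (83 − 242) = 242 + 0.78 × -159 = 117.98 → 118
B = 184 + 0.78 × (93 − 184) = 184 + 0.78 × -91 = 113.02 → 113
So the blended color is (131, 118, 113), about #837671.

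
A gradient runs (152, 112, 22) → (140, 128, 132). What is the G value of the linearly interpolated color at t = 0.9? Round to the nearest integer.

126

G = 112 + 0.9 × (128 − 112) = 126.4 → 126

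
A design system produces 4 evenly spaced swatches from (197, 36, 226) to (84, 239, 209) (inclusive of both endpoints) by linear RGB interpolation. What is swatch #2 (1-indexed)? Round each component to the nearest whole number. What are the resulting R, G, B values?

With 4 swatches and endpoints inclusive, swatch 2 sits at t = (2 − 1)/(4 − 1) = 1/3 ≈ 0.3333.
R = 197 + 0.3333 × (84 − 197) = 159.337 → 159
G = 36 + 0.3333 × (239 − 36) = 103.66 → 104
B = 226 + 0.3333 × (209 − 226) = 220.334 → 220

(159, 104, 220)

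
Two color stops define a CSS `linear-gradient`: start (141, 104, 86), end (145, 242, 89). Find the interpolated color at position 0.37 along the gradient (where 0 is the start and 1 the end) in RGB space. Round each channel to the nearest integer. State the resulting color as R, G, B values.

R = 141 + 0.37 × (145 − 141) = 141 + 0.37 × 4 = 142.48 → 142
G = 104 + 0.37 × (242 − 104) = 104 + 0.37 × 138 = 155.06 → 155
B = 86 + 0.37 × (89 − 86) = 86 + 0.37 × 3 = 87.11 → 87

(142, 155, 87)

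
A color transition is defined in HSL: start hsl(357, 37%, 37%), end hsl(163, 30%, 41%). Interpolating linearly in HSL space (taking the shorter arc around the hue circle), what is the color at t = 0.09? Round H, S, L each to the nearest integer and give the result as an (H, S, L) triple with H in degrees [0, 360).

Hue: 163 − 357 = -194°, but |-194| > 180 so the shorter arc goes the other way: Δh = -194 + 360 = 166°.
H = 357 + 0.09 × (166) = 371.94 → 372 → 372 mod 360 = 12°
S = 37 + 0.09 × (30 − 37) = 36.37 → 36%
L = 37 + 0.09 × (41 − 37) = 37.36 → 37%

(12, 36, 37)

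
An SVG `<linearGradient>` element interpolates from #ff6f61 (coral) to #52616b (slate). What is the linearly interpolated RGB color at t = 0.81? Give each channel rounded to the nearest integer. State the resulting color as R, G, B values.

#ff6f61 → (255, 111, 97); #52616b → (82, 97, 107).
R = 255 + 0.81 × (82 − 255) = 255 + 0.81 × -173 = 114.87 → 115
G = 111 + 0.81 × (97 − 111) = 111 + 0.81 × -14 = 99.66 → 100
B = 97 + 0.81 × (107 − 97) = 97 + 0.81 × 10 = 105.1 → 105

(115, 100, 105)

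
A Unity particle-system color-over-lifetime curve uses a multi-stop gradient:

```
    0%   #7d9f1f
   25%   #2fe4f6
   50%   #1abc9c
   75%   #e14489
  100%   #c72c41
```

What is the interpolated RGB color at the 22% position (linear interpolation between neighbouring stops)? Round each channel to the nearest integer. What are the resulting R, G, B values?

(56, 220, 220)

22% lies between the 0% and 25% stops, so the local fraction is t = (22 − 0)/(25 − 0) = 22/25 ≈ 0.88.
#7d9f1f → (125, 159, 31); #2fe4f6 → (47, 228, 246).
R = 125 + 0.88 × (47 − 125) = 56.36 → 56
G = 159 + 0.88 × (228 − 159) = 219.72 → 220
B = 31 + 0.88 × (246 − 31) = 220.2 → 220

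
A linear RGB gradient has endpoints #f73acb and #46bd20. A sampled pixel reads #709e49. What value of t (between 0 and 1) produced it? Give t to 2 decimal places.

Invert the lerp on the R channel (largest span, 177): t = (112 − 247) / (70 − 247) = -135/-177 = 0.76271.
Check on G: (158 − 58)/(189 − 58) = 0.7634 ✓

0.76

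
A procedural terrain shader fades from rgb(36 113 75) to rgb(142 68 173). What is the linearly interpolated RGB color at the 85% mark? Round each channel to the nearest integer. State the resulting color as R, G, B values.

(126, 75, 158)

85% corresponds to t = 0.85.
R = 36 + 0.85 × (142 − 36) = 36 + 0.85 × 106 = 126.1 → 126
G = 113 + 0.85 × (68 − 113) = 113 + 0.85 × -45 = 74.75 → 75
B = 75 + 0.85 × (173 − 75) = 75 + 0.85 × 98 = 158.3 → 158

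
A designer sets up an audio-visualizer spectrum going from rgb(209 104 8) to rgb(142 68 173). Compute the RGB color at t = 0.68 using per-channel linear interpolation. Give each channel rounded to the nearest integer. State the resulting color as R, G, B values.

R = 209 + 0.68 × (142 − 209) = 209 + 0.68 × -67 = 163.44 → 163
G = 104 + 0.68 × (68 − 104) = 104 + 0.68 × -36 = 79.52 → 80
B = 8 + 0.68 × (173 − 8) = 8 + 0.68 × 165 = 120.2 → 120
So the blended color is (163, 80, 120), about #a35078.

(163, 80, 120)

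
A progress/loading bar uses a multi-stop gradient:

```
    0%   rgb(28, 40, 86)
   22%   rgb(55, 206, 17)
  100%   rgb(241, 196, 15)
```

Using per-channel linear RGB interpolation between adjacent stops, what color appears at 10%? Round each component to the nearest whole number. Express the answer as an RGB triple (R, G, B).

10% lies between the 0% and 22% stops, so the local fraction is t = (10 − 0)/(22 − 0) = 10/22 ≈ 0.4545.
R = 28 + 0.4545 × (55 − 28) = 40.272 → 40
G = 40 + 0.4545 × (206 − 40) = 115.447 → 115
B = 86 + 0.4545 × (17 − 86) = 54.639 → 55

(40, 115, 55)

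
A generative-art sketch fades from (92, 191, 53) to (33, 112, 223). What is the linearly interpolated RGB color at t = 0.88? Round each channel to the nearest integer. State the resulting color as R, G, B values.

(40, 121, 203)

R = 92 + 0.88 × (33 − 92) = 92 + 0.88 × -59 = 40.08 → 40
G = 191 + 0.88 × (112 − 191) = 191 + 0.88 × -79 = 121.48 → 121
B = 53 + 0.88 × (223 − 53) = 53 + 0.88 × 170 = 202.6 → 203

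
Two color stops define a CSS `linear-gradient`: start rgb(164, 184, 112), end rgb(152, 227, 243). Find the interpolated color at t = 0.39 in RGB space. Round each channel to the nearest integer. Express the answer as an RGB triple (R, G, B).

R = 164 + 0.39 × (152 − 164) = 164 + 0.39 × -12 = 159.32 → 159
G = 184 + 0.39 × (227 − 184) = 184 + 0.39 × 43 = 200.77 → 201
B = 112 + 0.39 × (243 − 112) = 112 + 0.39 × 131 = 163.09 → 163

(159, 201, 163)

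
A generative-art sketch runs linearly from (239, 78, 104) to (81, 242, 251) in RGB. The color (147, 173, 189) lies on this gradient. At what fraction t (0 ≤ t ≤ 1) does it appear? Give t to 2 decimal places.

0.58

Invert the lerp on the G channel (largest span, 164): t = (173 − 78) / (242 − 78) = 95/164 = 0.57927.
Check on R: (147 − 239)/(81 − 239) = 0.5823 ✓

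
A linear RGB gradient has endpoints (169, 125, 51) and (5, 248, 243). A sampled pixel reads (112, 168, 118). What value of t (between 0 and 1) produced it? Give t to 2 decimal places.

0.35

Invert the lerp on the B channel (largest span, 192): t = (118 − 51) / (243 − 51) = 67/192 = 0.34896.
Check on R: (112 − 169)/(5 − 169) = 0.3476 ✓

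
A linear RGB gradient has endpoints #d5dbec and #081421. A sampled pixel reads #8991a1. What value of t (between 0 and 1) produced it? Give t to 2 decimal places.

Invert the lerp on the R channel (largest span, 205): t = (137 − 213) / (8 − 213) = -76/-205 = 0.37073.
Check on G: (145 − 219)/(20 − 219) = 0.3719 ✓

0.37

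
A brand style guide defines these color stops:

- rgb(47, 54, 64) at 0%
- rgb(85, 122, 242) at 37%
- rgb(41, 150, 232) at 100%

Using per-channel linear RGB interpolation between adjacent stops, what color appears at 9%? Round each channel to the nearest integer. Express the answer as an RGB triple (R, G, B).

(56, 71, 107)

9% lies between the 0% and 37% stops, so the local fraction is t = (9 − 0)/(37 − 0) = 9/37 ≈ 0.2432.
R = 47 + 0.2432 × (85 − 47) = 56.242 → 56
G = 54 + 0.2432 × (122 − 54) = 70.538 → 71
B = 64 + 0.2432 × (242 − 64) = 107.29 → 107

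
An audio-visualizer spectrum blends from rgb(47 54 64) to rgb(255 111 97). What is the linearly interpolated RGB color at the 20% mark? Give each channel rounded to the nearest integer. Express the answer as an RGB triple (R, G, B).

(89, 65, 71)

20% corresponds to t = 0.2.
R = 47 + 0.2 × (255 − 47) = 47 + 0.2 × 208 = 88.6 → 89
G = 54 + 0.2 × (111 − 54) = 54 + 0.2 × 57 = 65.4 → 65
B = 64 + 0.2 × (97 − 64) = 64 + 0.2 × 33 = 70.6 → 71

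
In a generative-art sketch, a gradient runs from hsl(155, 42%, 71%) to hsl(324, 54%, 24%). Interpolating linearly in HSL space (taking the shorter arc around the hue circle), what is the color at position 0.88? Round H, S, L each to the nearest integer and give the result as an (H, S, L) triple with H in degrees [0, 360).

(304, 53, 30)

Hue arc: Δh = 324 − 155 = 169° (|Δh| ≤ 180, already the shorter path).
H = 155 + 0.88 × (169) = 303.72 → 304°
S = 42 + 0.88 × (54 − 42) = 52.56 → 53%
L = 71 + 0.88 × (24 − 71) = 29.64 → 30%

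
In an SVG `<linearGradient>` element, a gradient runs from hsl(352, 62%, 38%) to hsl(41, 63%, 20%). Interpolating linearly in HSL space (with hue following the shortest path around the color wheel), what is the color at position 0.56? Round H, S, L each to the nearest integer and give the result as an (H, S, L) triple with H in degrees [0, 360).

Hue: 41 − 352 = -311°, but |-311| > 180 so the shorter arc goes the other way: Δh = -311 + 360 = 49°.
H = 352 + 0.56 × (49) = 379.44 → 379 → 379 mod 360 = 19°
S = 62 + 0.56 × (63 − 62) = 62.56 → 63%
L = 38 + 0.56 × (20 − 38) = 27.92 → 28%

(19, 63, 28)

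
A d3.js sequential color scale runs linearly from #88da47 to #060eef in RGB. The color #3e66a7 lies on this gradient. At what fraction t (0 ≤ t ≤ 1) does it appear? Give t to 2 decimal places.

Invert the lerp on the G channel (largest span, 204): t = (102 − 218) / (14 − 218) = -116/-204 = 0.56863.
Check on R: (62 − 136)/(6 − 136) = 0.5692 ✓

0.57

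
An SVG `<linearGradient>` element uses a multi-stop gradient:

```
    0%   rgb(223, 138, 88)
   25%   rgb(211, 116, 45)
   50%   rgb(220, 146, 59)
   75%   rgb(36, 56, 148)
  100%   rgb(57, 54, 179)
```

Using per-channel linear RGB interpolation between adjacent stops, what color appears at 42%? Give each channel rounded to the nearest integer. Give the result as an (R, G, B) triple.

42% lies between the 25% and 50% stops, so the local fraction is t = (42 − 25)/(50 − 25) = 17/25 ≈ 0.68.
R = 211 + 0.68 × (220 − 211) = 217.12 → 217
G = 116 + 0.68 × (146 − 116) = 136.4 → 136
B = 45 + 0.68 × (59 − 45) = 54.52 → 55

(217, 136, 55)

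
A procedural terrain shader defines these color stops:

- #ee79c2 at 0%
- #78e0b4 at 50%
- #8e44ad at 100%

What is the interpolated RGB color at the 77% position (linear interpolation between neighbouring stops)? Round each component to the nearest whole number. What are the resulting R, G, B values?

(132, 140, 176)

77% lies between the 50% and 100% stops, so the local fraction is t = (77 − 50)/(100 − 50) = 27/50 ≈ 0.54.
#78e0b4 → (120, 224, 180); #8e44ad → (142, 68, 173).
R = 120 + 0.54 × (142 − 120) = 131.88 → 132
G = 224 + 0.54 × (68 − 224) = 139.76 → 140
B = 180 + 0.54 × (173 − 180) = 176.22 → 176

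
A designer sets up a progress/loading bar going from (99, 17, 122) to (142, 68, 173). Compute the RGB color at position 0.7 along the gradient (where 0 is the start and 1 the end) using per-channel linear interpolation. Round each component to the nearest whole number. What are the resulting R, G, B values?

R = 99 + 0.7 × (142 − 99) = 99 + 0.7 × 43 = 129.1 → 129
G = 17 + 0.7 × (68 − 17) = 17 + 0.7 × 51 = 52.7 → 53
B = 122 + 0.7 × (173 − 122) = 122 + 0.7 × 51 = 157.7 → 158

(129, 53, 158)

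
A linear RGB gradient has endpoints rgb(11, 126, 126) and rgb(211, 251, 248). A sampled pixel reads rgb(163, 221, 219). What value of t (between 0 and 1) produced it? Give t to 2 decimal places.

Invert the lerp on the R channel (largest span, 200): t = (163 − 11) / (211 − 11) = 152/200 = 0.76.
Check on G: (221 − 126)/(251 − 126) = 0.76 ✓

0.76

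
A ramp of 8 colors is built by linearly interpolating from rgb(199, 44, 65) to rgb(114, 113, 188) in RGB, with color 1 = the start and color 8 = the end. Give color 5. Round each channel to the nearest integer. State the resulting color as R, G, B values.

With 8 swatches and endpoints inclusive, swatch 5 sits at t = (5 − 1)/(8 − 1) = 4/7 ≈ 0.5714.
R = 199 + 0.5714 × (114 − 199) = 150.431 → 150
G = 44 + 0.5714 × (113 − 44) = 83.427 → 83
B = 65 + 0.5714 × (188 − 65) = 135.282 → 135

(150, 83, 135)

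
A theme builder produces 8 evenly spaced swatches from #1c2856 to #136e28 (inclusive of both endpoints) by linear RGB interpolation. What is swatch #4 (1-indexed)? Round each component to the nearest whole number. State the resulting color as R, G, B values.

With 8 swatches and endpoints inclusive, swatch 4 sits at t = (4 − 1)/(8 − 1) = 3/7 ≈ 0.4286.
#1c2856 → (28, 40, 86); #136e28 → (19, 110, 40).
R = 28 + 0.4286 × (19 − 28) = 24.143 → 24
G = 40 + 0.4286 × (110 − 40) = 70.002 → 70
B = 86 + 0.4286 × (40 − 86) = 66.284 → 66

(24, 70, 66)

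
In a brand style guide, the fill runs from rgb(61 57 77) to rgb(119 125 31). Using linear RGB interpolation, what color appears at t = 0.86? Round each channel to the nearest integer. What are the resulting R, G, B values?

(111, 115, 37)

R = 61 + 0.86 × (119 − 61) = 61 + 0.86 × 58 = 110.88 → 111
G = 57 + 0.86 × (125 − 57) = 57 + 0.86 × 68 = 115.48 → 115
B = 77 + 0.86 × (31 − 77) = 77 + 0.86 × -46 = 37.44 → 37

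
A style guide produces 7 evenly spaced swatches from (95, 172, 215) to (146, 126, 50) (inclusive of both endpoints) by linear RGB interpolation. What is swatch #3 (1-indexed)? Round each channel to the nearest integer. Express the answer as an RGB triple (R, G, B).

(112, 157, 160)

With 7 swatches and endpoints inclusive, swatch 3 sits at t = (3 − 1)/(7 − 1) = 2/6 ≈ 0.3333.
R = 95 + 0.3333 × (146 − 95) = 111.998 → 112
G = 172 + 0.3333 × (126 − 172) = 156.668 → 157
B = 215 + 0.3333 × (50 − 215) = 160.006 → 160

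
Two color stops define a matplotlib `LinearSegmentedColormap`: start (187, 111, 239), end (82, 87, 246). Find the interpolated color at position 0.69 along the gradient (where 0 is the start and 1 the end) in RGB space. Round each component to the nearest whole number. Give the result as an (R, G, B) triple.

R = 187 + 0.69 × (82 − 187) = 187 + 0.69 × -105 = 114.55 → 115
G = 111 + 0.69 × (87 − 111) = 111 + 0.69 × -24 = 94.44 → 94
B = 239 + 0.69 × (246 − 239) = 239 + 0.69 × 7 = 243.83 → 244
So the blended color is (115, 94, 244), about #735ef4.

(115, 94, 244)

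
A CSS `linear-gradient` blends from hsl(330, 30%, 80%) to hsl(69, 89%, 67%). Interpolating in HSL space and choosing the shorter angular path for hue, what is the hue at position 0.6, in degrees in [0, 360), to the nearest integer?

29

Hue: 69 − 330 = -261°, but |-261| > 180 so the shorter arc goes the other way: Δh = -261 + 360 = 99°.
H = 330 + 0.6 × (99) = 389.4 → 389 → 389 mod 360 = 29°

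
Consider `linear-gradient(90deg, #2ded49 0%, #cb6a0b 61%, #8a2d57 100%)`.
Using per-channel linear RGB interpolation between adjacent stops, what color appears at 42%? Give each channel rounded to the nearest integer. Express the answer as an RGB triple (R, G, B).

(154, 147, 30)

42% lies between the 0% and 61% stops, so the local fraction is t = (42 − 0)/(61 − 0) = 42/61 ≈ 0.6885.
#2ded49 → (45, 237, 73); #cb6a0b → (203, 106, 11).
R = 45 + 0.6885 × (203 − 45) = 153.783 → 154
G = 237 + 0.6885 × (106 − 237) = 146.806 → 147
B = 73 + 0.6885 × (11 − 73) = 30.313 → 30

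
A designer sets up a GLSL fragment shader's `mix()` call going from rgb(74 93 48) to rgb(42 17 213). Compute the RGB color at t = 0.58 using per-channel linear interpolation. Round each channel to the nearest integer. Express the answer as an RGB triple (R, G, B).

R = 74 + 0.58 × (42 − 74) = 74 + 0.58 × -32 = 55.44 → 55
G = 93 + 0.58 × (17 − 93) = 93 + 0.58 × -76 = 48.92 → 49
B = 48 + 0.58 × (213 − 48) = 48 + 0.58 × 165 = 143.7 → 144

(55, 49, 144)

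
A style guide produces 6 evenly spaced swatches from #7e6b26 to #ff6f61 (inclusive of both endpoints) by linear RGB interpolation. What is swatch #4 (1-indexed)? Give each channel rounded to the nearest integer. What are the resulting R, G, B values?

With 6 swatches and endpoints inclusive, swatch 4 sits at t = (4 − 1)/(6 − 1) = 3/5 ≈ 0.6.
#7e6b26 → (126, 107, 38); #ff6f61 → (255, 111, 97).
R = 126 + 0.6 × (255 − 126) = 203.4 → 203
G = 107 + 0.6 × (111 − 107) = 109.4 → 109
B = 38 + 0.6 × (97 − 38) = 73.4 → 73

(203, 109, 73)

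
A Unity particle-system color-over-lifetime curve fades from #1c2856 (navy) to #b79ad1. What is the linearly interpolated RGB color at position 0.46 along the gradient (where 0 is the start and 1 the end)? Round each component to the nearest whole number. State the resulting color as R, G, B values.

#1c2856 → (28, 40, 86); #b79ad1 → (183, 154, 209).
R = 28 + 0.46 × (183 − 28) = 28 + 0.46 × 155 = 99.3 → 99
G = 40 + 0.46 × (154 − 40) = 40 + 0.46 × 114 = 92.44 → 92
B = 86 + 0.46 × (209 − 86) = 86 + 0.46 × 123 = 142.58 → 143

(99, 92, 143)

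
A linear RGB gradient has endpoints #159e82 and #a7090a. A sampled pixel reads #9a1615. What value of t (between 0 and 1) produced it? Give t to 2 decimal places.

0.91

Invert the lerp on the G channel (largest span, 149): t = (22 − 158) / (9 − 158) = -136/-149 = 0.91275.
Check on R: (154 − 21)/(167 − 21) = 0.911 ✓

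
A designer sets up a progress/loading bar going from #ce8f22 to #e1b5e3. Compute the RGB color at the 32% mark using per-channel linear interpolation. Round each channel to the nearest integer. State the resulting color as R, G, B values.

#ce8f22 → (206, 143, 34); #e1b5e3 → (225, 181, 227).
32% corresponds to t = 0.32.
R = 206 + 0.32 × (225 − 206) = 206 + 0.32 × 19 = 212.08 → 212
G = 143 + 0.32 × (181 − 143) = 143 + 0.32 × 38 = 155.16 → 155
B = 34 + 0.32 × (227 − 34) = 34 + 0.32 × 193 = 95.76 → 96

(212, 155, 96)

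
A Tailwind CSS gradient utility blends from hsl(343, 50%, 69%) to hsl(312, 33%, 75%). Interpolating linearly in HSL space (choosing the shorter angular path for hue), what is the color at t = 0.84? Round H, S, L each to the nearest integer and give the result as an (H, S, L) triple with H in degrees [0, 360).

Hue arc: Δh = 312 − 343 = -31° (|Δh| ≤ 180, already the shorter path).
H = 343 + 0.84 × (-31) = 316.96 → 317°
S = 50 + 0.84 × (33 − 50) = 35.72 → 36%
L = 69 + 0.84 × (75 − 69) = 74.04 → 74%

(317, 36, 74)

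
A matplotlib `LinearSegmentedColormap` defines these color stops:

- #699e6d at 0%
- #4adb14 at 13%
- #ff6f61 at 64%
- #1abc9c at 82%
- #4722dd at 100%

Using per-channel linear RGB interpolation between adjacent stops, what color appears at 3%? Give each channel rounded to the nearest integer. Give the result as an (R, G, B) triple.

(98, 172, 88)

3% lies between the 0% and 13% stops, so the local fraction is t = (3 − 0)/(13 − 0) = 3/13 ≈ 0.2308.
#699e6d → (105, 158, 109); #4adb14 → (74, 219, 20).
R = 105 + 0.2308 × (74 − 105) = 97.845 → 98
G = 158 + 0.2308 × (219 − 158) = 172.079 → 172
B = 109 + 0.2308 × (20 − 109) = 88.459 → 88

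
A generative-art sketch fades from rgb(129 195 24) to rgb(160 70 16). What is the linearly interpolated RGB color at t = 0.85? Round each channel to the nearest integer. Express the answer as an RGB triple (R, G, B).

(155, 89, 17)

R = 129 + 0.85 × (160 − 129) = 129 + 0.85 × 31 = 155.35 → 155
G = 195 + 0.85 × (70 − 195) = 195 + 0.85 × -125 = 88.75 → 89
B = 24 + 0.85 × (16 − 24) = 24 + 0.85 × -8 = 17.2 → 17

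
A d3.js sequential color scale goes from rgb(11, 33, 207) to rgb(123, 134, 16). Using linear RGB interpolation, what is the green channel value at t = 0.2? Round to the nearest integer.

53

G = 33 + 0.2 × (134 − 33) = 53.2 → 53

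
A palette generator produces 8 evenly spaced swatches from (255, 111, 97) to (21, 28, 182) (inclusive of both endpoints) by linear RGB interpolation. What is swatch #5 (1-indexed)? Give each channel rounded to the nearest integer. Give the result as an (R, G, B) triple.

(121, 64, 146)

With 8 swatches and endpoints inclusive, swatch 5 sits at t = (5 − 1)/(8 − 1) = 4/7 ≈ 0.5714.
R = 255 + 0.5714 × (21 − 255) = 121.292 → 121
G = 111 + 0.5714 × (28 − 111) = 63.574 → 64
B = 97 + 0.5714 × (182 − 97) = 145.569 → 146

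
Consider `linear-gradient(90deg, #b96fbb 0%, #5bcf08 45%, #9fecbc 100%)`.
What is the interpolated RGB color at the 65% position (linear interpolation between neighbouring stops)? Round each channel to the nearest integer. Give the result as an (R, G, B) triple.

(116, 218, 73)

65% lies between the 45% and 100% stops, so the local fraction is t = (65 − 45)/(100 − 45) = 20/55 ≈ 0.3636.
#5bcf08 → (91, 207, 8); #9fecbc → (159, 236, 188).
R = 91 + 0.3636 × (159 − 91) = 115.725 → 116
G = 207 + 0.3636 × (236 − 207) = 217.544 → 218
B = 8 + 0.3636 × (188 − 8) = 73.448 → 73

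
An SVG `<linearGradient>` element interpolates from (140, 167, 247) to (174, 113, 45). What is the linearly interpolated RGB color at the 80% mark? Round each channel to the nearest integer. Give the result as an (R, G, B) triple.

80% corresponds to t = 0.8.
R = 140 + 0.8 × (174 − 140) = 140 + 0.8 × 34 = 167.2 → 167
G = 167 + 0.8 × (113 − 167) = 167 + 0.8 × -54 = 123.8 → 124
B = 247 + 0.8 × (45 − 247) = 247 + 0.8 × -202 = 85.4 → 85

(167, 124, 85)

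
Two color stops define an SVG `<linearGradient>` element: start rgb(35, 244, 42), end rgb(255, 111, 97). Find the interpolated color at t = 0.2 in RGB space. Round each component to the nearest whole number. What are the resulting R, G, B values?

R = 35 + 0.2 × (255 − 35) = 35 + 0.2 × 220 = 79 → 79
G = 244 + 0.2 × (111 − 244) = 244 + 0.2 × -133 = 217.4 → 217
B = 42 + 0.2 × (97 − 42) = 42 + 0.2 × 55 = 53 → 53

(79, 217, 53)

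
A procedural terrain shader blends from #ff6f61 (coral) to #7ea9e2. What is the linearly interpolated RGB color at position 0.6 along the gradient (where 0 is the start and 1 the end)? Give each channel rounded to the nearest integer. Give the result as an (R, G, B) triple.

#ff6f61 → (255, 111, 97); #7ea9e2 → (126, 169, 226).
R = 255 + 0.6 × (126 − 255) = 255 + 0.6 × -129 = 177.6 → 178
G = 111 + 0.6 × (169 − 111) = 111 + 0.6 × 58 = 145.8 → 146
B = 97 + 0.6 × (226 − 97) = 97 + 0.6 × 129 = 174.4 → 174

(178, 146, 174)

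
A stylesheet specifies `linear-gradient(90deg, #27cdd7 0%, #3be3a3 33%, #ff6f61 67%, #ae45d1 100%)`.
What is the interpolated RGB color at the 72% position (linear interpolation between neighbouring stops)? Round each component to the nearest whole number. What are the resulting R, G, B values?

72% lies between the 67% and 100% stops, so the local fraction is t = (72 − 67)/(100 − 67) = 5/33 ≈ 0.1515.
#ff6f61 → (255, 111, 97); #ae45d1 → (174, 69, 209).
R = 255 + 0.1515 × (174 − 255) = 242.728 → 243
G = 111 + 0.1515 × (69 − 111) = 104.637 → 105
B = 97 + 0.1515 × (209 − 97) = 113.968 → 114

(243, 105, 114)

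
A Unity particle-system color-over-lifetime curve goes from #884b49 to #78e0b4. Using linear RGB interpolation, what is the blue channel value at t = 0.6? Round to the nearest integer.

B₁ = 73 (from #884b49), B₂ = 180 (from #78e0b4).
B = 73 + 0.6 × (180 − 73) = 137.2 → 137

137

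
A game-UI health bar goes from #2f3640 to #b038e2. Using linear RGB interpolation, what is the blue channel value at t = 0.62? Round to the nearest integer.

164

B₁ = 64 (from #2f3640), B₂ = 226 (from #b038e2).
B = 64 + 0.62 × (226 − 64) = 164.44 → 164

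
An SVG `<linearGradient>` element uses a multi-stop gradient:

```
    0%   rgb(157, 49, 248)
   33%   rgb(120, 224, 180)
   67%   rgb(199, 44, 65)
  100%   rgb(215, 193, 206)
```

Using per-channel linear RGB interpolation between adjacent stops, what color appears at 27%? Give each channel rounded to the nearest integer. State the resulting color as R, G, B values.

27% lies between the 0% and 33% stops, so the local fraction is t = (27 − 0)/(33 − 0) = 27/33 ≈ 0.8182.
R = 157 + 0.8182 × (120 − 157) = 126.727 → 127
G = 49 + 0.8182 × (224 − 49) = 192.185 → 192
B = 248 + 0.8182 × (180 − 248) = 192.362 → 192

(127, 192, 192)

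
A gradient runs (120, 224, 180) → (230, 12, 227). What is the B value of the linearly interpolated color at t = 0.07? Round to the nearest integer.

B = 180 + 0.07 × (227 − 180) = 183.29 → 183

183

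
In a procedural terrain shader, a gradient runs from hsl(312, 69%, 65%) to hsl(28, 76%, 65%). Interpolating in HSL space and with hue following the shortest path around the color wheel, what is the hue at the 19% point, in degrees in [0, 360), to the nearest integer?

Hue: 28 − 312 = -284°, but |-284| > 180 so the shorter arc goes the other way: Δh = -284 + 360 = 76°.
H = 312 + 0.19 × (76) = 326.44 → 326°

326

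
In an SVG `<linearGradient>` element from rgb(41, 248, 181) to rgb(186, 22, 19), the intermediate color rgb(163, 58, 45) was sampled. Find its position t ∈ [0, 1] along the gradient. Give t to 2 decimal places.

Invert the lerp on the G channel (largest span, 226): t = (58 − 248) / (22 − 248) = -190/-226 = 0.84071.
Check on R: (163 − 41)/(186 − 41) = 0.8414 ✓

0.84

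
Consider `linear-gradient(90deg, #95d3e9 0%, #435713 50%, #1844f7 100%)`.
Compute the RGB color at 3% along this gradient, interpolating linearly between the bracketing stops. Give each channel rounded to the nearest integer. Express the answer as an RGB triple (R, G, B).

(144, 204, 220)

3% lies between the 0% and 50% stops, so the local fraction is t = (3 − 0)/(50 − 0) = 3/50 ≈ 0.06.
#95d3e9 → (149, 211, 233); #435713 → (67, 87, 19).
R = 149 + 0.06 × (67 − 149) = 144.08 → 144
G = 211 + 0.06 × (87 − 211) = 203.56 → 204
B = 233 + 0.06 × (19 − 233) = 220.16 → 220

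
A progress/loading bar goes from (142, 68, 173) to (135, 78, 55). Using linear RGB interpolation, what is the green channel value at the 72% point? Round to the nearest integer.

75

G = 68 + 0.72 × (78 − 68) = 75.2 → 75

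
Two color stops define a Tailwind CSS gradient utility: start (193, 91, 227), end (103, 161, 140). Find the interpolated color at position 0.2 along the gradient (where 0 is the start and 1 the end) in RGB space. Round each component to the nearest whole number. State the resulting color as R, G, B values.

R = 193 + 0.2 × (103 − 193) = 193 + 0.2 × -90 = 175 → 175
G = 91 + 0.2 × (161 − 91) = 91 + 0.2 × 70 = 105 → 105
B = 227 + 0.2 × (140 − 227) = 227 + 0.2 × -87 = 209.6 → 210

(175, 105, 210)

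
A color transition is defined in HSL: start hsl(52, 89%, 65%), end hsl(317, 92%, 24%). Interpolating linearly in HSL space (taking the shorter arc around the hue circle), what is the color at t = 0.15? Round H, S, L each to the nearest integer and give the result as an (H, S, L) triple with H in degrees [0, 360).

(38, 89, 59)

Hue: 317 − 52 = 265°, but |265| > 180 so the shorter arc goes the other way: Δh = 265 − 360 = -95°.
H = 52 + 0.15 × (-95) = 37.75 → 38°
S = 89 + 0.15 × (92 − 89) = 89.45 → 89%
L = 65 + 0.15 × (24 − 65) = 58.85 → 59%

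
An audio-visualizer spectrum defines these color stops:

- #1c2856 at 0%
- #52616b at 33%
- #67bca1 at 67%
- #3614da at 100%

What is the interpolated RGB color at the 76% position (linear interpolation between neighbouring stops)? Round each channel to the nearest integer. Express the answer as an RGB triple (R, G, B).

76% lies between the 67% and 100% stops, so the local fraction is t = (76 − 67)/(100 − 67) = 9/33 ≈ 0.2727.
#67bca1 → (103, 188, 161); #3614da → (54, 20, 218).
R = 103 + 0.2727 × (54 − 103) = 89.638 → 90
G = 188 + 0.2727 × (20 − 188) = 142.186 → 142
B = 161 + 0.2727 × (218 − 161) = 176.544 → 177

(90, 142, 177)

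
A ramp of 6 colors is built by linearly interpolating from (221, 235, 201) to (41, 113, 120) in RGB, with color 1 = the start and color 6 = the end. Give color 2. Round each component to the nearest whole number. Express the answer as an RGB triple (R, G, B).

(185, 211, 185)

With 6 swatches and endpoints inclusive, swatch 2 sits at t = (2 − 1)/(6 − 1) = 1/5 ≈ 0.2.
R = 221 + 0.2 × (41 − 221) = 185 → 185
G = 235 + 0.2 × (113 − 235) = 210.6 → 211
B = 201 + 0.2 × (120 − 201) = 184.8 → 185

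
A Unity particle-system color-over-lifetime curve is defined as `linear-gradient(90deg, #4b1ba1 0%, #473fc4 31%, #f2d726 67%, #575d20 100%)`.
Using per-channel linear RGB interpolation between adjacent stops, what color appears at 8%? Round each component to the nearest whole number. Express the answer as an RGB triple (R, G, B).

(74, 36, 170)

8% lies between the 0% and 31% stops, so the local fraction is t = (8 − 0)/(31 − 0) = 8/31 ≈ 0.2581.
#4b1ba1 → (75, 27, 161); #473fc4 → (71, 63, 196).
R = 75 + 0.2581 × (71 − 75) = 73.968 → 74
G = 27 + 0.2581 × (63 − 27) = 36.292 → 36
B = 161 + 0.2581 × (196 − 161) = 170.034 → 170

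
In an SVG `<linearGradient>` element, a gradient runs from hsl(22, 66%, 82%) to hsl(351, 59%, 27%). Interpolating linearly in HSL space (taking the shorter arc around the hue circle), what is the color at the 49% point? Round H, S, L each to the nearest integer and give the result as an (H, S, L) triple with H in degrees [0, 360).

Hue: 351 − 22 = 329°, but |329| > 180 so the shorter arc goes the other way: Δh = 329 − 360 = -31°.
H = 22 + 0.49 × (-31) = 6.81 → 7°
S = 66 + 0.49 × (59 − 66) = 62.57 → 63%
L = 82 + 0.49 × (27 − 82) = 55.05 → 55%

(7, 63, 55)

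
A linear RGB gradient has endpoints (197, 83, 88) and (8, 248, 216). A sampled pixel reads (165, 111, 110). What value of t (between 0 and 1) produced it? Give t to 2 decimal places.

0.17

Invert the lerp on the R channel (largest span, 189): t = (165 − 197) / (8 − 197) = -32/-189 = 0.16931.
Check on G: (111 − 83)/(248 − 83) = 0.1697 ✓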